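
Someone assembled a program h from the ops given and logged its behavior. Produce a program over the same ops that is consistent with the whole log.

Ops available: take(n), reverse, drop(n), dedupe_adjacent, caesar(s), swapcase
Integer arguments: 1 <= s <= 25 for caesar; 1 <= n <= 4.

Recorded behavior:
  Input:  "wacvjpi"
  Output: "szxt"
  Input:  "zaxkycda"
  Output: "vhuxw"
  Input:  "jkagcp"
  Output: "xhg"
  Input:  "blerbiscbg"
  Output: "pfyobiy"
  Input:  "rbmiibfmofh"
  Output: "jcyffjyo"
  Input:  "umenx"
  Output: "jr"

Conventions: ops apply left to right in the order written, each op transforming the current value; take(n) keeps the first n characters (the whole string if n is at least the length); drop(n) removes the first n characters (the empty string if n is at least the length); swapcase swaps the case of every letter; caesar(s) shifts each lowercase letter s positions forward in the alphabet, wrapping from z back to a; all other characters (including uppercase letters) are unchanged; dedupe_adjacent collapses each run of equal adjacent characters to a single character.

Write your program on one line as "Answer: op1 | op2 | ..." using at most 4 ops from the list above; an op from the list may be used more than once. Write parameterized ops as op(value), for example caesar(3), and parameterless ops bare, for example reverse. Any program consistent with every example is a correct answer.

reverse | drop(3) | caesar(23)

Check, running the answer program on each example:
  "wacvjpi" -> "ipjvcaw" -> "vcaw" -> "szxt"
  "zaxkycda" -> "adcykxaz" -> "ykxaz" -> "vhuxw"
  "jkagcp" -> "pcgakj" -> "akj" -> "xhg"
  "blerbiscbg" -> "gbcsibrelb" -> "sibrelb" -> "pfyobiy"
  "rbmiibfmofh" -> "hfomfbiimbr" -> "mfbiimbr" -> "jcyffjyo"
  "umenx" -> "xnemu" -> "mu" -> "jr"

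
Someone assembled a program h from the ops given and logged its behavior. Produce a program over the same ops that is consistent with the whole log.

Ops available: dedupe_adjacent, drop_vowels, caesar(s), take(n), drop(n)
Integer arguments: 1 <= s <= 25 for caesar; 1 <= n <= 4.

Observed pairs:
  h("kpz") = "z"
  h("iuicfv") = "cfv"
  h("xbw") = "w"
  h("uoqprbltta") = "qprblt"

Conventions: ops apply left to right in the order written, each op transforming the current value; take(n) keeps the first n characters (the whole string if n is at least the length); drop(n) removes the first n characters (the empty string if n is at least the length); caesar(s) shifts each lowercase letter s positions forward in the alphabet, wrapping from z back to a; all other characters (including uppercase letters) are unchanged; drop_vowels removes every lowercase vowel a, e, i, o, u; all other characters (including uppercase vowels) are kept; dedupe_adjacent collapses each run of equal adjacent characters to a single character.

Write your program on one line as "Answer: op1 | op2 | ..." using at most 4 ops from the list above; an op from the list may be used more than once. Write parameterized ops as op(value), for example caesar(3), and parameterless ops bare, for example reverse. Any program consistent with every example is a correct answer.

drop(1) | drop(1) | drop_vowels | dedupe_adjacent

Check, running the answer program on each example:
  "kpz" -> "pz" -> "z" -> "z" -> "z"
  "iuicfv" -> "uicfv" -> "icfv" -> "cfv" -> "cfv"
  "xbw" -> "bw" -> "w" -> "w" -> "w"
  "uoqprbltta" -> "oqprbltta" -> "qprbltta" -> "qprbltt" -> "qprblt"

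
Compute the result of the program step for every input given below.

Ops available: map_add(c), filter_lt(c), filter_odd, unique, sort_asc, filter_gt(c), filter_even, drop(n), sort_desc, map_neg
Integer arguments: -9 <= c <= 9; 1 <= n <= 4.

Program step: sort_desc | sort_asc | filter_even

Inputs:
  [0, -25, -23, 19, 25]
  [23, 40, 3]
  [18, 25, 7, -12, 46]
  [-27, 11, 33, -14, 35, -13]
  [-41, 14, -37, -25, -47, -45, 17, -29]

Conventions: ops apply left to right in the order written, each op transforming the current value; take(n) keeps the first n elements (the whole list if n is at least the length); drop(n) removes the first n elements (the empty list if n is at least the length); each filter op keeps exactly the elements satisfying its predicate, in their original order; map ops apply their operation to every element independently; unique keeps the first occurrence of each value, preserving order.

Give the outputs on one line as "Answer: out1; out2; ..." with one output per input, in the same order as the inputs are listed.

[0]; [40]; [-12, 18, 46]; [-14]; [14]

Execution, op by op:
  [0, -25, -23, 19, 25] -> [25, 19, 0, -23, -25] -> [-25, -23, 0, 19, 25] -> [0]
  [23, 40, 3] -> [40, 23, 3] -> [3, 23, 40] -> [40]
  [18, 25, 7, -12, 46] -> [46, 25, 18, 7, -12] -> [-12, 7, 18, 25, 46] -> [-12, 18, 46]
  [-27, 11, 33, -14, 35, -13] -> [35, 33, 11, -13, -14, -27] -> [-27, -14, -13, 11, 33, 35] -> [-14]
  [-41, 14, -37, -25, -47, -45, 17, -29] -> [17, 14, -25, -29, -37, -41, -45, -47] -> [-47, -45, -41, -37, -29, -25, 14, 17] -> [14]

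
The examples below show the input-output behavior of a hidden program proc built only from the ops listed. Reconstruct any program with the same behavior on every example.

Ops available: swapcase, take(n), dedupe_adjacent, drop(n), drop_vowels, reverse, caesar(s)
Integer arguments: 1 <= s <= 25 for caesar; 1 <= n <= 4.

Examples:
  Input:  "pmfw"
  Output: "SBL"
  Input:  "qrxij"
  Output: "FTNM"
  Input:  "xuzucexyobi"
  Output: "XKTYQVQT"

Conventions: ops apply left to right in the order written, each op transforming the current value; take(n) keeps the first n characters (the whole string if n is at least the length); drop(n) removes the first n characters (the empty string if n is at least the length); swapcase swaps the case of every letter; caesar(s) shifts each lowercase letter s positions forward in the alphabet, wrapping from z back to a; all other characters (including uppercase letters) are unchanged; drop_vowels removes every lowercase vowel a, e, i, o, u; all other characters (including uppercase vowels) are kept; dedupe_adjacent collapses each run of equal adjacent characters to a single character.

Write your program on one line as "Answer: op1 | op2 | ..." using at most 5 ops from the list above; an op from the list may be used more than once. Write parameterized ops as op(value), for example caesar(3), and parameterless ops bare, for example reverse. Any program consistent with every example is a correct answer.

caesar(22) | drop_vowels | reverse | swapcase

Check, running the answer program on each example:
  "pmfw" -> "libs" -> "lbs" -> "sbl" -> "SBL"
  "qrxij" -> "mntef" -> "mntf" -> "ftnm" -> "FTNM"
  "xuzucexyobi" -> "tqvqyatukxe" -> "tqvqytkx" -> "xktyqvqt" -> "XKTYQVQT"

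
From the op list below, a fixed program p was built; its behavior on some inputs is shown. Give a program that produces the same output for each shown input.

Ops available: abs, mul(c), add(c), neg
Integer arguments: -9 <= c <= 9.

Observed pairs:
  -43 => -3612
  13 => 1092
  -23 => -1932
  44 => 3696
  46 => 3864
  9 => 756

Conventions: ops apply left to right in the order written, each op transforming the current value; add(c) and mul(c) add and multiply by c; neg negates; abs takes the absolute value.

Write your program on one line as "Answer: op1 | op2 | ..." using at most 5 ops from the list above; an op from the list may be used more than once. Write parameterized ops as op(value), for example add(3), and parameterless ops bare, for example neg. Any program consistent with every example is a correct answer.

neg | mul(-7) | neg | mul(6) | mul(-2)

Check, running the answer program on each example:
  -43 -> 43 -> -301 -> 301 -> 1806 -> -3612
  13 -> -13 -> 91 -> -91 -> -546 -> 1092
  -23 -> 23 -> -161 -> 161 -> 966 -> -1932
  44 -> -44 -> 308 -> -308 -> -1848 -> 3696
  46 -> -46 -> 322 -> -322 -> -1932 -> 3864
  9 -> -9 -> 63 -> -63 -> -378 -> 756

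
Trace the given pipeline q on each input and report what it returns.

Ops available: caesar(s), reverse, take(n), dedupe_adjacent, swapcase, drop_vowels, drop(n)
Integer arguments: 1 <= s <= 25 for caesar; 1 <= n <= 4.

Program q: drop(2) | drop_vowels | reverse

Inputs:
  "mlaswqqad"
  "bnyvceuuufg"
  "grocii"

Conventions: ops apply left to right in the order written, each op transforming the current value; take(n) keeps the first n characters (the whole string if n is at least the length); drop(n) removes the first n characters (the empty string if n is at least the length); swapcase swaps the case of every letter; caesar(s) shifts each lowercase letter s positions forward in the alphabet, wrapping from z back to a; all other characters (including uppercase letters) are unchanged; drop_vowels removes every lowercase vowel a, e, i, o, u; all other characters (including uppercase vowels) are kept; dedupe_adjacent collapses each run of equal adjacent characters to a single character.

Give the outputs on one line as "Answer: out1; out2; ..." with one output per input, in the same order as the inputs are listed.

Execution, op by op:
  "mlaswqqad" -> "aswqqad" -> "swqqd" -> "dqqws"
  "bnyvceuuufg" -> "yvceuuufg" -> "yvcfg" -> "gfcvy"
  "grocii" -> "ocii" -> "c" -> "c"

"dqqws"; "gfcvy"; "c"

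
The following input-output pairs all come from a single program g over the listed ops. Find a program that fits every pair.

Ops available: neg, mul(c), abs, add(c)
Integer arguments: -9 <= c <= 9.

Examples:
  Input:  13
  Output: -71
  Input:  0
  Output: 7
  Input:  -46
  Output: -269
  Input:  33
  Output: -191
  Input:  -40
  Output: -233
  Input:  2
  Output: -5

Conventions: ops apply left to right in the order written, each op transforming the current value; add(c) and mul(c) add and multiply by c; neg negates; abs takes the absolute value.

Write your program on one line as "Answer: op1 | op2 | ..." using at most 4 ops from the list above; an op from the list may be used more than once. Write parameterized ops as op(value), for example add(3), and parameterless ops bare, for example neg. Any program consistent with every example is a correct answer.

mul(6) | abs | neg | add(7)

Check, running the answer program on each example:
  13 -> 78 -> 78 -> -78 -> -71
  0 -> 0 -> 0 -> 0 -> 7
  -46 -> -276 -> 276 -> -276 -> -269
  33 -> 198 -> 198 -> -198 -> -191
  -40 -> -240 -> 240 -> -240 -> -233
  2 -> 12 -> 12 -> -12 -> -5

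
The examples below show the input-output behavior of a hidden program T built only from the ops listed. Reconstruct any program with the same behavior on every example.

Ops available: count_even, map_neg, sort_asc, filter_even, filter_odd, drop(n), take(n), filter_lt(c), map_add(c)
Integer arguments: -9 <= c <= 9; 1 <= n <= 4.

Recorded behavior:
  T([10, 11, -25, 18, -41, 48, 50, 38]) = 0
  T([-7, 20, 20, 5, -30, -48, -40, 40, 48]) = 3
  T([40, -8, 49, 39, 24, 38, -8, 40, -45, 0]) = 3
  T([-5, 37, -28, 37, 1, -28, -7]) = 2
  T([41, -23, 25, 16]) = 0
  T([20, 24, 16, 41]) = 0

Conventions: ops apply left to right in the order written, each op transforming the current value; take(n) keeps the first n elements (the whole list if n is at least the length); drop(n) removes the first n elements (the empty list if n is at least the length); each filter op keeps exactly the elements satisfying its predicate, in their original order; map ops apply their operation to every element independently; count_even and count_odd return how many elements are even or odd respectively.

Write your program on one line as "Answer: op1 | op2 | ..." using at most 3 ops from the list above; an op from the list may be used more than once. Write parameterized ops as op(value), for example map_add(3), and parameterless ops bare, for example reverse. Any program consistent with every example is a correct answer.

filter_lt(1) | filter_even | count_even

Check, running the answer program on each example:
  [10, 11, -25, 18, -41, 48, 50, 38] -> [-25, -41] -> [] -> 0
  [-7, 20, 20, 5, -30, -48, -40, 40, 48] -> [-7, -30, -48, -40] -> [-30, -48, -40] -> 3
  [40, -8, 49, 39, 24, 38, -8, 40, -45, 0] -> [-8, -8, -45, 0] -> [-8, -8, 0] -> 3
  [-5, 37, -28, 37, 1, -28, -7] -> [-5, -28, -28, -7] -> [-28, -28] -> 2
  [41, -23, 25, 16] -> [-23] -> [] -> 0
  [20, 24, 16, 41] -> [] -> [] -> 0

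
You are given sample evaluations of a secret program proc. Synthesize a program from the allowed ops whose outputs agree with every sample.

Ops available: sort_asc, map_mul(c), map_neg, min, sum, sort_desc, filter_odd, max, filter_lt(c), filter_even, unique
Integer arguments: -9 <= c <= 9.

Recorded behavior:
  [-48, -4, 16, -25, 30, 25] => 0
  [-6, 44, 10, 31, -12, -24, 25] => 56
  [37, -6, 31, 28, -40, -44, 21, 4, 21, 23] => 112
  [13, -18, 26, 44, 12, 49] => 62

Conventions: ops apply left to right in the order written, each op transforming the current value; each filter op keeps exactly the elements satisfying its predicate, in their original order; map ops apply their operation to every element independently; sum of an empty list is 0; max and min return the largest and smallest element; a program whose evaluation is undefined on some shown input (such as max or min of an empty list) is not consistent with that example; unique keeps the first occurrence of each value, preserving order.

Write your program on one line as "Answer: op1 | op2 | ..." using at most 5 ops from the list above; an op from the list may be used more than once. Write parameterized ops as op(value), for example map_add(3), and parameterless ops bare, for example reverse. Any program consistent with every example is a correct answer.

unique | sort_desc | filter_odd | sum

Check, running the answer program on each example:
  [-48, -4, 16, -25, 30, 25] -> [-48, -4, 16, -25, 30, 25] -> [30, 25, 16, -4, -25, -48] -> [25, -25] -> 0
  [-6, 44, 10, 31, -12, -24, 25] -> [-6, 44, 10, 31, -12, -24, 25] -> [44, 31, 25, 10, -6, -12, -24] -> [31, 25] -> 56
  [37, -6, 31, 28, -40, -44, 21, 4, 21, 23] -> [37, -6, 31, 28, -40, -44, 21, 4, 23] -> [37, 31, 28, 23, 21, 4, -6, -40, -44] -> [37, 31, 23, 21] -> 112
  [13, -18, 26, 44, 12, 49] -> [13, -18, 26, 44, 12, 49] -> [49, 44, 26, 13, 12, -18] -> [49, 13] -> 62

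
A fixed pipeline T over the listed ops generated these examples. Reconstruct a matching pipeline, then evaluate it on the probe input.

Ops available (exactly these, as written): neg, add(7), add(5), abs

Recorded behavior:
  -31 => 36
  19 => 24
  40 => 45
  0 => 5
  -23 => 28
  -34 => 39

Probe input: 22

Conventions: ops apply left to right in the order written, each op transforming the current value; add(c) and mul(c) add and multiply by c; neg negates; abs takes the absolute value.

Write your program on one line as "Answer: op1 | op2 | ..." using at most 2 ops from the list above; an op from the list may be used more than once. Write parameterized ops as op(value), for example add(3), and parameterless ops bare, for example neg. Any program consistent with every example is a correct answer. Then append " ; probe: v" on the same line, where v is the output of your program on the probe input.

abs | add(5) ; probe: 27

Check, running the answer program on each example:
  -31 -> 31 -> 36
  19 -> 19 -> 24
  40 -> 40 -> 45
  0 -> 0 -> 5
  -23 -> 23 -> 28
  -34 -> 34 -> 39
  probe: 22 -> 22 -> 27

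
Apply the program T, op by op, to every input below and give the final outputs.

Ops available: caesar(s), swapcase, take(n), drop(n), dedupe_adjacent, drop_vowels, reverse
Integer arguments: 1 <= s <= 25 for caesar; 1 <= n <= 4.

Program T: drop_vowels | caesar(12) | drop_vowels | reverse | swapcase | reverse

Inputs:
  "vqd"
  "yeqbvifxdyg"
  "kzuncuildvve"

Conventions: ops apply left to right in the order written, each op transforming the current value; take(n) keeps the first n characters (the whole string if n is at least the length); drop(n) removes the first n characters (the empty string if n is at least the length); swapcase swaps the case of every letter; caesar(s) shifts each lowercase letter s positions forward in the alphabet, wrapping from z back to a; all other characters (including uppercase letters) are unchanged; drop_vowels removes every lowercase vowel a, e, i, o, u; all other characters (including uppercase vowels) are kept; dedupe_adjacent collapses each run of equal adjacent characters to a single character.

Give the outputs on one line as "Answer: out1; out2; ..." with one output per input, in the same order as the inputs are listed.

"HCP"; "KCNHRJPKS"; "WLZXPHH"

Execution, op by op:
  "vqd" -> "vqd" -> "hcp" -> "hcp" -> "pch" -> "PCH" -> "HCP"
  "yeqbvifxdyg" -> "yqbvfxdyg" -> "kcnhrjpks" -> "kcnhrjpks" -> "skpjrhnck" -> "SKPJRHNCK" -> "KCNHRJPKS"
  "kzuncuildvve" -> "kzncldvv" -> "wlzoxphh" -> "wlzxphh" -> "hhpxzlw" -> "HHPXZLW" -> "WLZXPHH"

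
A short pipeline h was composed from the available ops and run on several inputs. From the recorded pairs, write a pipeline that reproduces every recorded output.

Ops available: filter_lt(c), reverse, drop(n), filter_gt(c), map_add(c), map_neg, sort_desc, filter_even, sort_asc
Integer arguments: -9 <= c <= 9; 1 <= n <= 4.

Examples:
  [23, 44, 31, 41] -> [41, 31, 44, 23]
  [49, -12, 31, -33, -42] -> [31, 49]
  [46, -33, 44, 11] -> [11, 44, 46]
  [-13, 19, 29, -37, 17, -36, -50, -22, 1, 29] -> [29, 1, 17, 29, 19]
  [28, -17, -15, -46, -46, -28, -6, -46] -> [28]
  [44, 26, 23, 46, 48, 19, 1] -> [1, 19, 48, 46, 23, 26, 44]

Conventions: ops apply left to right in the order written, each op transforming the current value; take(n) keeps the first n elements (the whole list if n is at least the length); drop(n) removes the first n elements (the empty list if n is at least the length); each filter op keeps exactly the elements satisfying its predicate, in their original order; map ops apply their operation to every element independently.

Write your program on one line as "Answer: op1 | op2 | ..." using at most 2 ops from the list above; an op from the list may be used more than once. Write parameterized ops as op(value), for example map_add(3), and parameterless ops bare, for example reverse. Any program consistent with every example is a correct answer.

reverse | filter_gt(-6)

Check, running the answer program on each example:
  [23, 44, 31, 41] -> [41, 31, 44, 23] -> [41, 31, 44, 23]
  [49, -12, 31, -33, -42] -> [-42, -33, 31, -12, 49] -> [31, 49]
  [46, -33, 44, 11] -> [11, 44, -33, 46] -> [11, 44, 46]
  [-13, 19, 29, -37, 17, -36, -50, -22, 1, 29] -> [29, 1, -22, -50, -36, 17, -37, 29, 19, -13] -> [29, 1, 17, 29, 19]
  [28, -17, -15, -46, -46, -28, -6, -46] -> [-46, -6, -28, -46, -46, -15, -17, 28] -> [28]
  [44, 26, 23, 46, 48, 19, 1] -> [1, 19, 48, 46, 23, 26, 44] -> [1, 19, 48, 46, 23, 26, 44]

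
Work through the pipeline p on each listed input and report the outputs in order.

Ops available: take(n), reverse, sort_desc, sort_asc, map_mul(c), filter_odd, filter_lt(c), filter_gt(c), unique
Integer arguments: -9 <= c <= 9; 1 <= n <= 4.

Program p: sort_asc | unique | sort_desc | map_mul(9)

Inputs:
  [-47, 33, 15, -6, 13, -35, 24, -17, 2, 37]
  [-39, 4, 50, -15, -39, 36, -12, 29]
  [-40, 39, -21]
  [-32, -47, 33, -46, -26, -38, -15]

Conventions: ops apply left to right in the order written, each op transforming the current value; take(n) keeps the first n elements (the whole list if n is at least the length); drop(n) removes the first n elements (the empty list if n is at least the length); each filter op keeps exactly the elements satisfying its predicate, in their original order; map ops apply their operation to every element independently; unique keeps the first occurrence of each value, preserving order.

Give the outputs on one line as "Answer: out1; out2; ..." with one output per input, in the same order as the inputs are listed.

[333, 297, 216, 135, 117, 18, -54, -153, -315, -423]; [450, 324, 261, 36, -108, -135, -351]; [351, -189, -360]; [297, -135, -234, -288, -342, -414, -423]

Execution, op by op:
  [-47, 33, 15, -6, 13, -35, 24, -17, 2, 37] -> [-47, -35, -17, -6, 2, 13, 15, 24, 33, 37] -> [-47, -35, -17, -6, 2, 13, 15, 24, 33, 37] -> [37, 33, 24, 15, 13, 2, -6, -17, -35, -47] -> [333, 297, 216, 135, 117, 18, -54, -153, -315, -423]
  [-39, 4, 50, -15, -39, 36, -12, 29] -> [-39, -39, -15, -12, 4, 29, 36, 50] -> [-39, -15, -12, 4, 29, 36, 50] -> [50, 36, 29, 4, -12, -15, -39] -> [450, 324, 261, 36, -108, -135, -351]
  [-40, 39, -21] -> [-40, -21, 39] -> [-40, -21, 39] -> [39, -21, -40] -> [351, -189, -360]
  [-32, -47, 33, -46, -26, -38, -15] -> [-47, -46, -38, -32, -26, -15, 33] -> [-47, -46, -38, -32, -26, -15, 33] -> [33, -15, -26, -32, -38, -46, -47] -> [297, -135, -234, -288, -342, -414, -423]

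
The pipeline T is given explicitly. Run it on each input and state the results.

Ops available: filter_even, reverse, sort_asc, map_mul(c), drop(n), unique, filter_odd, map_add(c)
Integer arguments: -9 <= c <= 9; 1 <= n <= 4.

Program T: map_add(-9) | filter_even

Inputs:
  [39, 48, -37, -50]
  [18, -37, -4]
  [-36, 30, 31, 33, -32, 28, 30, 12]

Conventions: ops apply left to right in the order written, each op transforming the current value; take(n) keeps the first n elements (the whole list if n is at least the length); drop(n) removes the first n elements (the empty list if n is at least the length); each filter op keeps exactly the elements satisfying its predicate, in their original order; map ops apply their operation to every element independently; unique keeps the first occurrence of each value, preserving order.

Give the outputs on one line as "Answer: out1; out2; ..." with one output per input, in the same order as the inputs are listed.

[30, -46]; [-46]; [22, 24]

Execution, op by op:
  [39, 48, -37, -50] -> [30, 39, -46, -59] -> [30, -46]
  [18, -37, -4] -> [9, -46, -13] -> [-46]
  [-36, 30, 31, 33, -32, 28, 30, 12] -> [-45, 21, 22, 24, -41, 19, 21, 3] -> [22, 24]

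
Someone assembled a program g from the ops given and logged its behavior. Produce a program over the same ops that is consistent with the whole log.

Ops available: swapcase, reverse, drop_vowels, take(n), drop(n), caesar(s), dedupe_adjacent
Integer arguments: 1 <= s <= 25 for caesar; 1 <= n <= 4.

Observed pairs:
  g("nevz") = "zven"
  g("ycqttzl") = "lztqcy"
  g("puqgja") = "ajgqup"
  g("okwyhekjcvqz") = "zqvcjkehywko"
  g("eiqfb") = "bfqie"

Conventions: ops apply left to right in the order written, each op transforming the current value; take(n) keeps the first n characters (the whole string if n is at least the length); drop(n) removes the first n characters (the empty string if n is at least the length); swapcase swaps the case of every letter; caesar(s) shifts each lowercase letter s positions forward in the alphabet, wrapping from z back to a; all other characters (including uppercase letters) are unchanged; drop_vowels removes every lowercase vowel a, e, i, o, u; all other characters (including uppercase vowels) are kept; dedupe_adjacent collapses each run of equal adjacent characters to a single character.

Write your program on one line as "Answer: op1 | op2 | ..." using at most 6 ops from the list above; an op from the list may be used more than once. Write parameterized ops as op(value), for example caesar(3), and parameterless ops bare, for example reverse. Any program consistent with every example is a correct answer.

caesar(3) | caesar(1) | reverse | caesar(22) | dedupe_adjacent

Check, running the answer program on each example:
  "nevz" -> "qhyc" -> "rizd" -> "dzir" -> "zven" -> "zven"
  "ycqttzl" -> "bftwwco" -> "cguxxdp" -> "pdxxugc" -> "lzttqcy" -> "lztqcy"
  "puqgja" -> "sxtjmd" -> "tyukne" -> "enkuyt" -> "ajgqup" -> "ajgqup"
  "okwyhekjcvqz" -> "rnzbkhnmfytc" -> "soacliongzud" -> "duzgnoilcaos" -> "zqvcjkehywko" -> "zqvcjkehywko"
  "eiqfb" -> "hltie" -> "imujf" -> "fjumi" -> "bfqie" -> "bfqie"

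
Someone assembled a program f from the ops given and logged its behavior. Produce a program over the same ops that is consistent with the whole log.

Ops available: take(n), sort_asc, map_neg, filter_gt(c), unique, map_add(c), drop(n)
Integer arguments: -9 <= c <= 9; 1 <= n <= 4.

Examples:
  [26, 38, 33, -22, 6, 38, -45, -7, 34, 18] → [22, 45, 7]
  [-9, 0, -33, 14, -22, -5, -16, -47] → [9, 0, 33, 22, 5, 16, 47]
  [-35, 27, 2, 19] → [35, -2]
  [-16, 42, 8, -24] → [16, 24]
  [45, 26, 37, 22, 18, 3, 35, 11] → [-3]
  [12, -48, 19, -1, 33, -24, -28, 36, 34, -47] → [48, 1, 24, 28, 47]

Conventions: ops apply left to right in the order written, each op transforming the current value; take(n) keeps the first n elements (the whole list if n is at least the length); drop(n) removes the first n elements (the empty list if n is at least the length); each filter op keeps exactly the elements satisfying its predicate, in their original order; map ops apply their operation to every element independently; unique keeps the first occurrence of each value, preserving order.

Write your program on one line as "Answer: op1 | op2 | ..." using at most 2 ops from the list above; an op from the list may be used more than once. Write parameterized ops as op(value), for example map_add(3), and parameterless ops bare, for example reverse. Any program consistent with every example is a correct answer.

map_neg | filter_gt(-5)

Check, running the answer program on each example:
  [26, 38, 33, -22, 6, 38, -45, -7, 34, 18] -> [-26, -38, -33, 22, -6, -38, 45, 7, -34, -18] -> [22, 45, 7]
  [-9, 0, -33, 14, -22, -5, -16, -47] -> [9, 0, 33, -14, 22, 5, 16, 47] -> [9, 0, 33, 22, 5, 16, 47]
  [-35, 27, 2, 19] -> [35, -27, -2, -19] -> [35, -2]
  [-16, 42, 8, -24] -> [16, -42, -8, 24] -> [16, 24]
  [45, 26, 37, 22, 18, 3, 35, 11] -> [-45, -26, -37, -22, -18, -3, -35, -11] -> [-3]
  [12, -48, 19, -1, 33, -24, -28, 36, 34, -47] -> [-12, 48, -19, 1, -33, 24, 28, -36, -34, 47] -> [48, 1, 24, 28, 47]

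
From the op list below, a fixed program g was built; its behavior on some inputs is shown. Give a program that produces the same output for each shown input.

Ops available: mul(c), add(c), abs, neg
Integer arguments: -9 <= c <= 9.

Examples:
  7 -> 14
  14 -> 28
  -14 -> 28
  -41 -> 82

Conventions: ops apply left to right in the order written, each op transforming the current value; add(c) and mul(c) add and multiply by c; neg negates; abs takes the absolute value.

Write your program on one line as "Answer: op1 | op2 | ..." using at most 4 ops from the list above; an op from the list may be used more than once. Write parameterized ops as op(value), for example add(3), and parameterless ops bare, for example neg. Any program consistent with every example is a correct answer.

neg | abs | mul(2)

Check, running the answer program on each example:
  7 -> -7 -> 7 -> 14
  14 -> -14 -> 14 -> 28
  -14 -> 14 -> 14 -> 28
  -41 -> 41 -> 41 -> 82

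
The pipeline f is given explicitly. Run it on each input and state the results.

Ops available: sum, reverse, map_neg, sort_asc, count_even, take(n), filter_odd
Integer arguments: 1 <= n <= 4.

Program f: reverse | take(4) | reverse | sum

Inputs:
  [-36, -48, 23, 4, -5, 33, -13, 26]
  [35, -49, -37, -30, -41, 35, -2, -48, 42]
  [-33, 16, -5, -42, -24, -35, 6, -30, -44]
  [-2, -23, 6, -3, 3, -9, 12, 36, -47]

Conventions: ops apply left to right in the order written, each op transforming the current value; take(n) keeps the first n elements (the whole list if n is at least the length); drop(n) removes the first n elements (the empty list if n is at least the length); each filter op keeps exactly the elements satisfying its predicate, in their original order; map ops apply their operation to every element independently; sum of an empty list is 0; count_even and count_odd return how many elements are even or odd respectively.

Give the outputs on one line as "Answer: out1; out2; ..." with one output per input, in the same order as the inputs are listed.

41; 27; -103; -8

Execution, op by op:
  [-36, -48, 23, 4, -5, 33, -13, 26] -> [26, -13, 33, -5, 4, 23, -48, -36] -> [26, -13, 33, -5] -> [-5, 33, -13, 26] -> 41
  [35, -49, -37, -30, -41, 35, -2, -48, 42] -> [42, -48, -2, 35, -41, -30, -37, -49, 35] -> [42, -48, -2, 35] -> [35, -2, -48, 42] -> 27
  [-33, 16, -5, -42, -24, -35, 6, -30, -44] -> [-44, -30, 6, -35, -24, -42, -5, 16, -33] -> [-44, -30, 6, -35] -> [-35, 6, -30, -44] -> -103
  [-2, -23, 6, -3, 3, -9, 12, 36, -47] -> [-47, 36, 12, -9, 3, -3, 6, -23, -2] -> [-47, 36, 12, -9] -> [-9, 12, 36, -47] -> -8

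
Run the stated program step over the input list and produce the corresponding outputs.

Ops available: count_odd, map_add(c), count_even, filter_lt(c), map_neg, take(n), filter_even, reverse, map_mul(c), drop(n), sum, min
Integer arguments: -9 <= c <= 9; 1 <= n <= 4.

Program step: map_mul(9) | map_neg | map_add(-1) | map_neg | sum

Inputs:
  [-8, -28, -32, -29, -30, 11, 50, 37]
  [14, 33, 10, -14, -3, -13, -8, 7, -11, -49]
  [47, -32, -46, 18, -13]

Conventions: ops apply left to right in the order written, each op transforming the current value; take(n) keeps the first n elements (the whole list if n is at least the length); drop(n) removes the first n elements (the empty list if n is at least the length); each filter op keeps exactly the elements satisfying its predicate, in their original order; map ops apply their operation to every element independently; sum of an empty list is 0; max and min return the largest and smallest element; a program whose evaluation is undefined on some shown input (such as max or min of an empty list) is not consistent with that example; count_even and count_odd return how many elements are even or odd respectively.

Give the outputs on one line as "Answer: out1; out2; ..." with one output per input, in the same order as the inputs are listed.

-253; -296; -229

Execution, op by op:
  [-8, -28, -32, -29, -30, 11, 50, 37] -> [-72, -252, -288, -261, -270, 99, 450, 333] -> [72, 252, 288, 261, 270, -99, -450, -333] -> [71, 251, 287, 260, 269, -100, -451, -334] -> [-71, -251, -287, -260, -269, 100, 451, 334] -> -253
  [14, 33, 10, -14, -3, -13, -8, 7, -11, -49] -> [126, 297, 90, -126, -27, -117, -72, 63, -99, -441] -> [-126, -297, -90, 126, 27, 117, 72, -63, 99, 441] -> [-127, -298, -91, 125, 26, 116, 71, -64, 98, 440] -> [127, 298, 91, -125, -26, -116, -71, 64, -98, -440] -> -296
  [47, -32, -46, 18, -13] -> [423, -288, -414, 162, -117] -> [-423, 288, 414, -162, 117] -> [-424, 287, 413, -163, 116] -> [424, -287, -413, 163, -116] -> -229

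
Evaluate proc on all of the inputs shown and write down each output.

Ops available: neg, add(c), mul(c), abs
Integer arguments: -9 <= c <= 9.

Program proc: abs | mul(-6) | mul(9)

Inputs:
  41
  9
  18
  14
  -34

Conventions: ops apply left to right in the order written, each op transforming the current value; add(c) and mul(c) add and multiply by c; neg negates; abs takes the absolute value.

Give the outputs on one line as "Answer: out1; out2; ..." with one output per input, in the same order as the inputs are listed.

Execution, op by op:
  41 -> 41 -> -246 -> -2214
  9 -> 9 -> -54 -> -486
  18 -> 18 -> -108 -> -972
  14 -> 14 -> -84 -> -756
  -34 -> 34 -> -204 -> -1836

-2214; -486; -972; -756; -1836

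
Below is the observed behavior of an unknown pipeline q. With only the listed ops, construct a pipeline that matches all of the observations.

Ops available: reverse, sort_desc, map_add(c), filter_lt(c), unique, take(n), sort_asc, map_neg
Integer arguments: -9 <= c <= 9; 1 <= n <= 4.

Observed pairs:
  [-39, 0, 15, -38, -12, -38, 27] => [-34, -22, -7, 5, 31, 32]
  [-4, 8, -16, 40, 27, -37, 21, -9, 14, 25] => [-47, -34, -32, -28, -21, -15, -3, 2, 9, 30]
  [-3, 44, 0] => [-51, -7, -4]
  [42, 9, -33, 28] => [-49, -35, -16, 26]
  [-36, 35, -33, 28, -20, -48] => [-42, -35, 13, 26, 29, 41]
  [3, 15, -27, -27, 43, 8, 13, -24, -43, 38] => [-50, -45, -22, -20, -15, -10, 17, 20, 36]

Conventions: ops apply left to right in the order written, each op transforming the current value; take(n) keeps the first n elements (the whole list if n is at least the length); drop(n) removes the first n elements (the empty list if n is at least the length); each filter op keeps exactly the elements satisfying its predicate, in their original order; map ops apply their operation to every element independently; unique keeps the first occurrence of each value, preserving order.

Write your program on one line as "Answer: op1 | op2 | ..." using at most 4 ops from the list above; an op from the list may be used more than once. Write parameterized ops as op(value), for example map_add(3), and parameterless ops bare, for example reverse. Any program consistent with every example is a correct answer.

map_add(7) | map_neg | sort_asc | unique

Check, running the answer program on each example:
  [-39, 0, 15, -38, -12, -38, 27] -> [-32, 7, 22, -31, -5, -31, 34] -> [32, -7, -22, 31, 5, 31, -34] -> [-34, -22, -7, 5, 31, 31, 32] -> [-34, -22, -7, 5, 31, 32]
  [-4, 8, -16, 40, 27, -37, 21, -9, 14, 25] -> [3, 15, -9, 47, 34, -30, 28, -2, 21, 32] -> [-3, -15, 9, -47, -34, 30, -28, 2, -21, -32] -> [-47, -34, -32, -28, -21, -15, -3, 2, 9, 30] -> [-47, -34, -32, -28, -21, -15, -3, 2, 9, 30]
  [-3, 44, 0] -> [4, 51, 7] -> [-4, -51, -7] -> [-51, -7, -4] -> [-51, -7, -4]
  [42, 9, -33, 28] -> [49, 16, -26, 35] -> [-49, -16, 26, -35] -> [-49, -35, -16, 26] -> [-49, -35, -16, 26]
  [-36, 35, -33, 28, -20, -48] -> [-29, 42, -26, 35, -13, -41] -> [29, -42, 26, -35, 13, 41] -> [-42, -35, 13, 26, 29, 41] -> [-42, -35, 13, 26, 29, 41]
  [3, 15, -27, -27, 43, 8, 13, -24, -43, 38] -> [10, 22, -20, -20, 50, 15, 20, -17, -36, 45] -> [-10, -22, 20, 20, -50, -15, -20, 17, 36, -45] -> [-50, -45, -22, -20, -15, -10, 17, 20, 20, 36] -> [-50, -45, -22, -20, -15, -10, 17, 20, 36]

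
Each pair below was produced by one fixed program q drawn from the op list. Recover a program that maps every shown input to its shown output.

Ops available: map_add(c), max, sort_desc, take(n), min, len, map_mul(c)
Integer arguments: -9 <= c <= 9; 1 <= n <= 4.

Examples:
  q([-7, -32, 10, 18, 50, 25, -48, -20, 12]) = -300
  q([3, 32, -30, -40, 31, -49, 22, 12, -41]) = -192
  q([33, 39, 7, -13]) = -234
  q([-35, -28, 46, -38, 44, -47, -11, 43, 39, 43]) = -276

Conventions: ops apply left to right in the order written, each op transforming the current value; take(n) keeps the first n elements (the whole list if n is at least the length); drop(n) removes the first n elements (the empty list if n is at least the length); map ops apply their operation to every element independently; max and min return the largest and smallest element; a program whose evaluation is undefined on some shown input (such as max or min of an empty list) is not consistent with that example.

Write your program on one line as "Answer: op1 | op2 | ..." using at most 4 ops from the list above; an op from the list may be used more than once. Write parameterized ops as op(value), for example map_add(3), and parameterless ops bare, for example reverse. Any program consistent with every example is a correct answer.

sort_desc | map_mul(-6) | min

Check, running the answer program on each example:
  [-7, -32, 10, 18, 50, 25, -48, -20, 12] -> [50, 25, 18, 12, 10, -7, -20, -32, -48] -> [-300, -150, -108, -72, -60, 42, 120, 192, 288] -> -300
  [3, 32, -30, -40, 31, -49, 22, 12, -41] -> [32, 31, 22, 12, 3, -30, -40, -41, -49] -> [-192, -186, -132, -72, -18, 180, 240, 246, 294] -> -192
  [33, 39, 7, -13] -> [39, 33, 7, -13] -> [-234, -198, -42, 78] -> -234
  [-35, -28, 46, -38, 44, -47, -11, 43, 39, 43] -> [46, 44, 43, 43, 39, -11, -28, -35, -38, -47] -> [-276, -264, -258, -258, -234, 66, 168, 210, 228, 282] -> -276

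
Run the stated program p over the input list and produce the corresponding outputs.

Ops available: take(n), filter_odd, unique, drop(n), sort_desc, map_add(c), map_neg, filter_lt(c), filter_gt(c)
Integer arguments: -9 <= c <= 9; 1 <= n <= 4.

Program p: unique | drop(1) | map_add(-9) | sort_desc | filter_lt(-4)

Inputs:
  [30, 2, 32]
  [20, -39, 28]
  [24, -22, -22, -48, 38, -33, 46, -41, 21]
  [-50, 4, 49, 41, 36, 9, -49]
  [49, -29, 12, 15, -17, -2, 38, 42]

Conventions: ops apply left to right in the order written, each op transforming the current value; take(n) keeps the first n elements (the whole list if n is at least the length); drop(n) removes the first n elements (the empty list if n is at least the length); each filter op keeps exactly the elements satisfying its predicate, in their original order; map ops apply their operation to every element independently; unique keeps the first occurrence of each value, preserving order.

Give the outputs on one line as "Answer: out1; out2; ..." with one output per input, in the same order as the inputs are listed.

[-7]; [-48]; [-31, -42, -50, -57]; [-5, -58]; [-11, -26, -38]

Execution, op by op:
  [30, 2, 32] -> [30, 2, 32] -> [2, 32] -> [-7, 23] -> [23, -7] -> [-7]
  [20, -39, 28] -> [20, -39, 28] -> [-39, 28] -> [-48, 19] -> [19, -48] -> [-48]
  [24, -22, -22, -48, 38, -33, 46, -41, 21] -> [24, -22, -48, 38, -33, 46, -41, 21] -> [-22, -48, 38, -33, 46, -41, 21] -> [-31, -57, 29, -42, 37, -50, 12] -> [37, 29, 12, -31, -42, -50, -57] -> [-31, -42, -50, -57]
  [-50, 4, 49, 41, 36, 9, -49] -> [-50, 4, 49, 41, 36, 9, -49] -> [4, 49, 41, 36, 9, -49] -> [-5, 40, 32, 27, 0, -58] -> [40, 32, 27, 0, -5, -58] -> [-5, -58]
  [49, -29, 12, 15, -17, -2, 38, 42] -> [49, -29, 12, 15, -17, -2, 38, 42] -> [-29, 12, 15, -17, -2, 38, 42] -> [-38, 3, 6, -26, -11, 29, 33] -> [33, 29, 6, 3, -11, -26, -38] -> [-11, -26, -38]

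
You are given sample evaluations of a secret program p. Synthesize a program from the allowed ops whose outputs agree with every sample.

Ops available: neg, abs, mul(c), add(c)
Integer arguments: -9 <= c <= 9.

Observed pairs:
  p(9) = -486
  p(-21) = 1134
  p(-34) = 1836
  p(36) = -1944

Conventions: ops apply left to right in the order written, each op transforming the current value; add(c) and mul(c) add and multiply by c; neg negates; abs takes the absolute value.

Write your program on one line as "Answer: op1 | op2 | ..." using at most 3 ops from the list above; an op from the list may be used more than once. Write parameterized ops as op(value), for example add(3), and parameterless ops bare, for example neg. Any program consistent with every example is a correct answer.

mul(-6) | mul(9)

Check, running the answer program on each example:
  9 -> -54 -> -486
  -21 -> 126 -> 1134
  -34 -> 204 -> 1836
  36 -> -216 -> -1944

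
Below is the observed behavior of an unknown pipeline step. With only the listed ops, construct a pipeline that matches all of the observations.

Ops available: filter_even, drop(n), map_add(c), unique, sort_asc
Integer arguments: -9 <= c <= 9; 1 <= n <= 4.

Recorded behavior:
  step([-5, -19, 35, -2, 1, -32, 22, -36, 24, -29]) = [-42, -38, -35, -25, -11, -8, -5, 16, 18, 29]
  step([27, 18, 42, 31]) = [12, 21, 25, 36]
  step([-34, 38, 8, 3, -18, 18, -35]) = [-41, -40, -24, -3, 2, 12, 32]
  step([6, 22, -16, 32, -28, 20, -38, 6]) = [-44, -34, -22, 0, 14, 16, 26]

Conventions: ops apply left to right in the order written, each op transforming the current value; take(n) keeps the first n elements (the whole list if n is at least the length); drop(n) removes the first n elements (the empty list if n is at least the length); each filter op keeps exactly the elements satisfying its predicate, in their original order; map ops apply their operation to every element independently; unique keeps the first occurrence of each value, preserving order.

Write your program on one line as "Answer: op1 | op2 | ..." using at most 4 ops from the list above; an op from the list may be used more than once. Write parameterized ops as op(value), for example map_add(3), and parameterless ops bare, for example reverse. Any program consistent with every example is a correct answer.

map_add(-6) | unique | sort_asc

Check, running the answer program on each example:
  [-5, -19, 35, -2, 1, -32, 22, -36, 24, -29] -> [-11, -25, 29, -8, -5, -38, 16, -42, 18, -35] -> [-11, -25, 29, -8, -5, -38, 16, -42, 18, -35] -> [-42, -38, -35, -25, -11, -8, -5, 16, 18, 29]
  [27, 18, 42, 31] -> [21, 12, 36, 25] -> [21, 12, 36, 25] -> [12, 21, 25, 36]
  [-34, 38, 8, 3, -18, 18, -35] -> [-40, 32, 2, -3, -24, 12, -41] -> [-40, 32, 2, -3, -24, 12, -41] -> [-41, -40, -24, -3, 2, 12, 32]
  [6, 22, -16, 32, -28, 20, -38, 6] -> [0, 16, -22, 26, -34, 14, -44, 0] -> [0, 16, -22, 26, -34, 14, -44] -> [-44, -34, -22, 0, 14, 16, 26]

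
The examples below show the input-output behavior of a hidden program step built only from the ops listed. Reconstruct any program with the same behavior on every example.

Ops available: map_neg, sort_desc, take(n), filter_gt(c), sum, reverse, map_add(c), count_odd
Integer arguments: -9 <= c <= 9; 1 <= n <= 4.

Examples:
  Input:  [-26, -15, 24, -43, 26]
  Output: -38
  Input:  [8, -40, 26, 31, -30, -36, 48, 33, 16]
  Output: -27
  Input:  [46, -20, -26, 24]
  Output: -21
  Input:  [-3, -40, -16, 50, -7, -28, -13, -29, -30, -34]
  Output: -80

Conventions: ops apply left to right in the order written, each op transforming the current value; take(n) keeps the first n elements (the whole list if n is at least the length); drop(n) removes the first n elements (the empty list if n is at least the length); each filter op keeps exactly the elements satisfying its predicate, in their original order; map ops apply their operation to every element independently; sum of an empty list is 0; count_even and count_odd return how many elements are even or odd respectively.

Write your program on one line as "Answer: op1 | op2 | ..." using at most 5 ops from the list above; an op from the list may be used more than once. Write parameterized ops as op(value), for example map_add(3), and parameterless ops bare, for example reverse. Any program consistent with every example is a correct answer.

take(3) | reverse | map_add(-7) | sum

Check, running the answer program on each example:
  [-26, -15, 24, -43, 26] -> [-26, -15, 24] -> [24, -15, -26] -> [17, -22, -33] -> -38
  [8, -40, 26, 31, -30, -36, 48, 33, 16] -> [8, -40, 26] -> [26, -40, 8] -> [19, -47, 1] -> -27
  [46, -20, -26, 24] -> [46, -20, -26] -> [-26, -20, 46] -> [-33, -27, 39] -> -21
  [-3, -40, -16, 50, -7, -28, -13, -29, -30, -34] -> [-3, -40, -16] -> [-16, -40, -3] -> [-23, -47, -10] -> -80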